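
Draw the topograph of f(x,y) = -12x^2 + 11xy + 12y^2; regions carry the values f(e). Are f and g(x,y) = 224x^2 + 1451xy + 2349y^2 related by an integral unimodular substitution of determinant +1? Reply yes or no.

D₁ = 697, D₂ = 697
river cycle of f (length 18): (12, 13, -11), (-11, 9, 14), (14, 19, -6), (-6, 17, 17), (17, 17, -6), (-6, 19, 14), (14, 9, -11), (-11, 13, 12), (12, 11, -12), (-12, 13, 11), … (8 more)
river cycle of g (length 18): (12, 13, -11), (-11, 9, 14), (14, 19, -6), (-6, 17, 17), (17, 17, -6), (-6, 19, 14), (14, 9, -11), (-11, 13, 12), (12, 11, -12), (-12, 13, 11), … (8 more)
cycles coincide ⇒ equivalent

yes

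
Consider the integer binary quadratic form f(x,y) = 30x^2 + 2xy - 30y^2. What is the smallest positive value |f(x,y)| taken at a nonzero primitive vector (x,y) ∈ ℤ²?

river: ρ → (-30,58,2)
river: ρ → (2,58,-30)
river: ρ → (-30,2,30)
river: ρ → (30,58,-2)
river: ρ → (-2,58,30)
river: ρ → (30,2,-30)
closes: descent 0, river 6
min |a| on river = 2

2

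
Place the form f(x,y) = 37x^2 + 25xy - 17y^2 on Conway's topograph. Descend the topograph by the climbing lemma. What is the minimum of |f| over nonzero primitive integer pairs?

river: ρ → (-17,43,19)
river: ρ → (19,33,-27)
river: ρ → (-27,21,25)
river: ρ → (25,29,-23)
river: ρ → (-23,17,31)
river: ρ → (31,45,-9)
river: ρ → (-9,45,31)
river: ρ → (31,17,-23)
river: ρ → (-23,29,25)
river: ρ → (25,21,-27)
river: ρ → (-27,33,19)
river: ρ → (19,43,-17)
river: ρ → (-17,25,37)
river: ρ → (37,49,-5)
river: ρ → (-5,51,27)
river: ρ → (27,3,-29)
river: ρ → (-29,55,1)
river: ρ → (1,55,-29)
river: ρ → (-29,3,27)
river: ρ → (27,51,-5)
river: ρ → (-5,49,37)
river: ρ → (37,25,-17)
closes: descent 0, river 22
min |a| on river = 1

1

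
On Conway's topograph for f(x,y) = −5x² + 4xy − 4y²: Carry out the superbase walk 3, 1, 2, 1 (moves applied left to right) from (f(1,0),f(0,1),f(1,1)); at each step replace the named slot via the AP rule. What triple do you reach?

start (-5,-4,-5) = (f(1,0),f(0,1),f(1,1))
replace slot 3: 2·((-5)+(-4)) − (-5) = -13 → (-5,-4,-13)
replace slot 1: 2·((-4)+(-13)) − (-5) = -29 → (-29,-4,-13)
replace slot 2: 2·((-29)+(-13)) − (-4) = -80 → (-29,-80,-13)
replace slot 1: 2·((-80)+(-13)) − (-29) = -157 → (-157,-80,-13)

-157,-80,-13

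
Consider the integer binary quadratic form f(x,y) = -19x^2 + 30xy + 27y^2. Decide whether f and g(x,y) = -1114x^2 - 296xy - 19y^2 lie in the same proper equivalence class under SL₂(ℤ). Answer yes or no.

D₁ = 2952, D₂ = 2952
river cycle of f (length 8): (27, 24, -22), (-22, 20, 29), (29, 38, -13), (-13, 40, 26), (26, 12, -27), (-27, 42, 11), (11, 46, -19), (-19, 30, 27)
river cycle of g (length 8): (-19, 30, 27), (27, 24, -22), (-22, 20, 29), (29, 38, -13), (-13, 40, 26), (26, 12, -27), (-27, 42, 11), (11, 46, -19)
cycles coincide ⇒ equivalent

yes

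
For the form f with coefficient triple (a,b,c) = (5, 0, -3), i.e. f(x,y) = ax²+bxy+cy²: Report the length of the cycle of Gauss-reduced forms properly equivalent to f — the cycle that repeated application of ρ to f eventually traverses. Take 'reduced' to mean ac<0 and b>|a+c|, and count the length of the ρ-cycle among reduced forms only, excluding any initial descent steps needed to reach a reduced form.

D = 60, ⌊√D⌋ = 7
descent: ρ → (-3,6,2)  [lands on river]
river: ρ → (2,6,-3)
ρ-cycle length = 2 (tail of 1 descent step not counted)

2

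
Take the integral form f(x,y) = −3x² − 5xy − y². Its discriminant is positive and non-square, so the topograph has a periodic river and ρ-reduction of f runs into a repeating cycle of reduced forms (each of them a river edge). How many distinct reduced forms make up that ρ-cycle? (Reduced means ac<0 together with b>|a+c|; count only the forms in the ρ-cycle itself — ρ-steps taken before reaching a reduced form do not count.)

D = 13, ⌊√D⌋ = 3
descent: ρ → (-1,3,1)  [lands on river]
river: ρ → (1,3,-1)
ρ-cycle length = 2 (tail of 1 descent step not counted)

2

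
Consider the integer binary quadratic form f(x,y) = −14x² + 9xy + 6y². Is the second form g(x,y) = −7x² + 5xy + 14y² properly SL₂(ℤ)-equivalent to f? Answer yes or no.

D₁ = 417, D₂ = 417
river cycle of f (length 18): (6, 15, -8), (-8, 17, 4), (4, 15, -12), (-12, 9, 7), (7, 19, -2), (-2, 17, 16), (16, 15, -3), (-3, 15, 16), (16, 17, -2), (-2, 19, 7), … (8 more)
river cycle of g (length 18): (-7, 19, 2), (2, 17, -16), (-16, 15, 3), (3, 15, -16), (-16, 17, 2), (2, 19, -7), (-7, 9, 12), (12, 15, -4), (-4, 17, 8), (8, 15, -6), … (8 more)
cycles differ ⇒ inequivalent

no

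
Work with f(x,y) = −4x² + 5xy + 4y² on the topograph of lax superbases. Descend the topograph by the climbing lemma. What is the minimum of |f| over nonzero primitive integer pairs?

river: ρ → (4,3,-5)
river: ρ → (-5,7,2)
river: ρ → (2,9,-1)
river: ρ → (-1,9,2)
river: ρ → (2,7,-5)
river: ρ → (-5,3,4)
river: ρ → (4,5,-4)
river: ρ → (-4,3,5)
river: ρ → (5,7,-2)
river: ρ → (-2,9,1)
river: ρ → (1,9,-2)
river: ρ → (-2,7,5)
river: ρ → (5,3,-4)
river: ρ → (-4,5,4)
closes: descent 0, river 14
min |a| on river = 1

1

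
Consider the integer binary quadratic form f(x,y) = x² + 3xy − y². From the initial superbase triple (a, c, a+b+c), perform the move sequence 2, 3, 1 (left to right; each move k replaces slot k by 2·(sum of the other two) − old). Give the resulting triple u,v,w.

start (1,-1,3) = (f(1,0),f(0,1),f(1,1))
replace slot 2: 2·(1+3) − (-1) = 9 → (1,9,3)
replace slot 3: 2·(1+9) − 3 = 17 → (1,9,17)
replace slot 1: 2·(9+17) − 1 = 51 → (51,9,17)

51,9,17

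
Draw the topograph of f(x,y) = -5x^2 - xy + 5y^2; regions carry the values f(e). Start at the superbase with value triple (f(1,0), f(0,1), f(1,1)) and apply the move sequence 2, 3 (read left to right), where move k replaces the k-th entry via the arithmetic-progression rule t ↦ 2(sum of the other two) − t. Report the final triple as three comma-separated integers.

start (-5,5,-1) = (f(1,0),f(0,1),f(1,1))
replace slot 2: 2·((-5)+(-1)) − 5 = -17 → (-5,-17,-1)
replace slot 3: 2·((-5)+(-17)) − (-1) = -43 → (-5,-17,-43)

-5,-17,-43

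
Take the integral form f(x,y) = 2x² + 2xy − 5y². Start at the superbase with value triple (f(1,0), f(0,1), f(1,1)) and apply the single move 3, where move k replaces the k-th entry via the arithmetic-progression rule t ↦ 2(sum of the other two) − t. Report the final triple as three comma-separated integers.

start (2,-5,-1) = (f(1,0),f(0,1),f(1,1))
replace slot 3: 2·(2+(-5)) − (-1) = -5 → (2,-5,-5)

2,-5,-5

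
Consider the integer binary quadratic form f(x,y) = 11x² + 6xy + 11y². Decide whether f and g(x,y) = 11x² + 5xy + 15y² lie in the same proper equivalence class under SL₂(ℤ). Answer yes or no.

D₁ = -448, D₂ = -635
discriminants differ ⇒ not SL₂(ℤ)-equivalent

no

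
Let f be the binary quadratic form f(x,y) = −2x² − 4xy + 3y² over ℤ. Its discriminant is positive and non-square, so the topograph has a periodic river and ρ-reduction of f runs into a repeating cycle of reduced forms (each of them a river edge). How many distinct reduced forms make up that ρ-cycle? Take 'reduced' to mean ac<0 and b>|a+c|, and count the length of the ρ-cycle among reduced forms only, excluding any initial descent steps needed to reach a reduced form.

D = 40, ⌊√D⌋ = 6
descent: ρ → (3,4,-2)  [lands on river]
river: ρ → (-2,4,3)
river: ρ → (3,2,-3)
river: ρ → (-3,4,2)
river: ρ → (2,4,-3)
river: ρ → (-3,2,3)
ρ-cycle length = 6 (tail of 1 descent step not counted)

6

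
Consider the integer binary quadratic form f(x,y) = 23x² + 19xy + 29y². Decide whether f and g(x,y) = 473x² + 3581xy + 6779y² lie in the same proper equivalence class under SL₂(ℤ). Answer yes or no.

D₁ = -2307, D₂ = -2307
f: reduced (well bottom): (23,19,29) with a≤c, −a<b≤a
g: translate: b→-203 (≡3581 mod 946), so (473,3581,6779)→(473,-203,23)
g: flip: (473,-203,23)→(23,203,473)
g: translate: b→19 (≡203 mod 46), so (23,203,473)→(23,19,29)
g: reduced (well bottom): (23,19,29) with a≤c, −a<b≤a
reduced forms (23, 19, 29) vs (23, 19, 29) ⇒ equivalent

yes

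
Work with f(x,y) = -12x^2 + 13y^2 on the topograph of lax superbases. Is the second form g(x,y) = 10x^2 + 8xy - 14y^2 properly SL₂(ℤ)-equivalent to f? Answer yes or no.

D₁ = 624, D₂ = 624
river cycle of f (length 2): (-12, 24, 1), (1, 24, -12)
river cycle of g (length 6): (-14, 20, 4), (4, 20, -14), (-14, 8, 10), (10, 12, -12), (-12, 12, 10), (10, 8, -14)
cycles differ ⇒ inequivalent

no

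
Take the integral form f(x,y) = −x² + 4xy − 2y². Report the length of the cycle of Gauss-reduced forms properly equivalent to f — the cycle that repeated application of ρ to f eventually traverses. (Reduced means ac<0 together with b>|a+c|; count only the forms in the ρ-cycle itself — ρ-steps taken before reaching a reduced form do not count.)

D = 8, ⌊√D⌋ = 2
descent: ρ → (-2,0,1)
descent: ρ → (1,2,-1)  [lands on river]
river: ρ → (-1,2,1)
ρ-cycle length = 2 (tail of 2 descent steps not counted)

2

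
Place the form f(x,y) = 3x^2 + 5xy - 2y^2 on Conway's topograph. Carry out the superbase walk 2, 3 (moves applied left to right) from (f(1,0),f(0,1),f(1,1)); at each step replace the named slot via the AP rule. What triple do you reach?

start (3,-2,6) = (f(1,0),f(0,1),f(1,1))
replace slot 2: 2·(3+6) − (-2) = 20 → (3,20,6)
replace slot 3: 2·(3+20) − 6 = 40 → (3,20,40)

3,20,40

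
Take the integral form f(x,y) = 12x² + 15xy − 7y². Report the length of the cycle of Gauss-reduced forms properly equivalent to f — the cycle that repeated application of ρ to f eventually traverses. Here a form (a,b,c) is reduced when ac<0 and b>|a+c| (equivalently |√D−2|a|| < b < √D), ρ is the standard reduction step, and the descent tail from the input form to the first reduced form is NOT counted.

D = 561, ⌊√D⌋ = 23
river: ρ → (-7,13,14)
river: ρ → (14,15,-6)
river: ρ → (-6,21,5)
river: ρ → (5,19,-10)
river: ρ → (-10,21,3)
river: ρ → (3,21,-10)
river: ρ → (-10,19,5)
river: ρ → (5,21,-6)
river: ρ → (-6,15,14)
river: ρ → (14,13,-7)
river: ρ → (-7,15,12)
river: ρ → (12,9,-10)
river: ρ → (-10,11,11)
river: ρ → (11,11,-10)
river: ρ → (-10,9,12)
river: ρ → (12,15,-7)
ρ-cycle length = 16 (tail of 0 descent steps not counted)

16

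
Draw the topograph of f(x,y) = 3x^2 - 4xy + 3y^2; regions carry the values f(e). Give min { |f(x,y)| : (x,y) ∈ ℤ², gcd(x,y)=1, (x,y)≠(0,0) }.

translate: b→2 (≡-4 mod 6), so (3,-4,3)→(3,2,2)
flip: (3,2,2)→(2,-2,3)
translate: b→2 (≡-2 mod 4), so (2,-2,3)→(2,2,3)
reduced (well bottom): (2,2,3) with a≤c, −a<b≤a
well minimum = a = 2

2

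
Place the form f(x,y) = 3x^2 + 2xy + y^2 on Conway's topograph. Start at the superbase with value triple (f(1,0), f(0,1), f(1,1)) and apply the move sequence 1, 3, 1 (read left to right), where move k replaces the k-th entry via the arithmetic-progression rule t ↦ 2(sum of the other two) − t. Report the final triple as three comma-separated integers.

start (3,1,6) = (f(1,0),f(0,1),f(1,1))
replace slot 1: 2·(1+6) − 3 = 11 → (11,1,6)
replace slot 3: 2·(11+1) − 6 = 18 → (11,1,18)
replace slot 1: 2·(1+18) − 11 = 27 → (27,1,18)

27,1,18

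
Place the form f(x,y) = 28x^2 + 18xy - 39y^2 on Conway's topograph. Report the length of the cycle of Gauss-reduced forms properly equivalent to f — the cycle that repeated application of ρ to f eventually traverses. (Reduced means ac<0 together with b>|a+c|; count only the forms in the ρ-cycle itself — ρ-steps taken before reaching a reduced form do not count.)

D = 4692, ⌊√D⌋ = 68
river: ρ → (-39,60,7)
river: ρ → (7,66,-12)
river: ρ → (-12,54,37)
river: ρ → (37,20,-29)
river: ρ → (-29,38,28)
river: ρ → (28,18,-39)
ρ-cycle length = 6 (tail of 0 descent steps not counted)

6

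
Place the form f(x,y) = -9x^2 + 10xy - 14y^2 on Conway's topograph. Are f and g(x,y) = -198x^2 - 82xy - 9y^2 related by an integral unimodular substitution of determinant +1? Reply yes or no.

D₁ = -404, D₂ = -404
f is negative-definite; reduce −f:
−f: translate: b→8 (≡-10 mod 18), so (9,-10,14)→(9,8,13)
−f: reduced (well bottom): (9,8,13) with a≤c, −a<b≤a
flip sign back: reduced form of f is (-9,-8,-13)
g is negative-definite; reduce −g:
−g: flip: (198,82,9)→(9,-82,198)
−g: translate: b→8 (≡-82 mod 18), so (9,-82,198)→(9,8,13)
−g: reduced (well bottom): (9,8,13) with a≤c, −a<b≤a
flip sign back: reduced form of g is (-9,-8,-13)
reduced forms (-9, -8, -13) vs (-9, -8, -13) ⇒ equivalent

yes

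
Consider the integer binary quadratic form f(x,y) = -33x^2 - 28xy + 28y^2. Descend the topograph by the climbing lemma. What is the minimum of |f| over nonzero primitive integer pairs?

descent: ρ → (28,28,-33)  [lands on river]
river: ρ → (-33,38,23)
river: ρ → (23,54,-17)
river: ρ → (-17,48,32)
river: ρ → (32,16,-33)
river: ρ → (-33,50,15)
river: ρ → (15,40,-48)
river: ρ → (-48,56,7)
river: ρ → (7,56,-48)
river: ρ → (-48,40,15)
river: ρ → (15,50,-33)
river: ρ → (-33,16,32)
river: ρ → (32,48,-17)
river: ρ → (-17,54,23)
river: ρ → (23,38,-33)
river: ρ → (-33,28,28)
closes: descent 1, river 16
min |a| on river = 7

7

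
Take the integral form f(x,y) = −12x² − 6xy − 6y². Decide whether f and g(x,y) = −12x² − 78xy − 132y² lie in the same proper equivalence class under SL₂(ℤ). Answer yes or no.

D₁ = -252, D₂ = -252
f is negative-definite; reduce −f:
−f: flip: (12,6,6)→(6,-6,12)
−f: translate: b→6 (≡-6 mod 12), so (6,-6,12)→(6,6,12)
−f: reduced (well bottom): (6,6,12) with a≤c, −a<b≤a
flip sign back: reduced form of f is (-6,-6,-12)
g is negative-definite; reduce −g:
−g: translate: b→6 (≡78 mod 24), so (12,78,132)→(12,6,6)
−g: flip: (12,6,6)→(6,-6,12)
−g: translate: b→6 (≡-6 mod 12), so (6,-6,12)→(6,6,12)
−g: reduced (well bottom): (6,6,12) with a≤c, −a<b≤a
flip sign back: reduced form of g is (-6,-6,-12)
reduced forms (-6, -6, -12) vs (-6, -6, -12) ⇒ equivalent

yes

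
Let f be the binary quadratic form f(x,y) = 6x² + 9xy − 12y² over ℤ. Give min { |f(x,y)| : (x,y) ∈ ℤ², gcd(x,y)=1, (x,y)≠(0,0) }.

river: ρ → (-12,15,3)
river: ρ → (3,15,-12)
river: ρ → (-12,9,6)
river: ρ → (6,15,-6)
river: ρ → (-6,9,12)
river: ρ → (12,15,-3)
river: ρ → (-3,15,12)
river: ρ → (12,9,-6)
river: ρ → (-6,15,6)
river: ρ → (6,9,-12)
closes: descent 0, river 10
min |a| on river = 3

3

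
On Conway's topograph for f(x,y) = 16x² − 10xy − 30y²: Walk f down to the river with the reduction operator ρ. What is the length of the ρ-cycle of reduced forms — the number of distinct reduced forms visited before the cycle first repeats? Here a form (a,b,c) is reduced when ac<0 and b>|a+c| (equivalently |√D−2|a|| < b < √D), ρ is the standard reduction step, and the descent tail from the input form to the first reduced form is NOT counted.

D = 2020, ⌊√D⌋ = 44
descent: ρ → (-30,10,16)
descent: ρ → (16,22,-24)  [lands on river]
river: ρ → (-24,26,14)
river: ρ → (14,30,-20)
river: ρ → (-20,10,24)
river: ρ → (24,38,-6)
river: ρ → (-6,34,36)
river: ρ → (36,38,-4)
river: ρ → (-4,42,16)
ρ-cycle length = 8 (tail of 2 descent steps not counted)

8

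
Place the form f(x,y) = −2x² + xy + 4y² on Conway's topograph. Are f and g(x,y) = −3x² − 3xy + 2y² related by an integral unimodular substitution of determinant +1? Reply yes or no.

D₁ = 33, D₂ = 33
river cycle of f (length 4): (-2, 5, 1), (1, 5, -2), (-2, 3, 3), (3, 3, -2)
river cycle of g (length 4): (2, 3, -3), (-3, 3, 2), (2, 5, -1), (-1, 5, 2)
cycles differ ⇒ inequivalent

no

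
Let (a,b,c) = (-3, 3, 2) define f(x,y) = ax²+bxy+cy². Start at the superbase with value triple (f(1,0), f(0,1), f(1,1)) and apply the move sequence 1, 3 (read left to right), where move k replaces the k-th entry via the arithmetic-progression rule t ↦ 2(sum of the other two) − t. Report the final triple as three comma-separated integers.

start (-3,2,2) = (f(1,0),f(0,1),f(1,1))
replace slot 1: 2·(2+2) − (-3) = 11 → (11,2,2)
replace slot 3: 2·(11+2) − 2 = 24 → (11,2,24)

11,2,24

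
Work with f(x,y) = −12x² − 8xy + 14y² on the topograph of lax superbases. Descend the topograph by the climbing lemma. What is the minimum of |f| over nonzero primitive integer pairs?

descent: ρ → (14,8,-12)  [lands on river]
river: ρ → (-12,16,10)
river: ρ → (10,24,-4)
river: ρ → (-4,24,10)
river: ρ → (10,16,-12)
river: ρ → (-12,8,14)
river: ρ → (14,20,-6)
river: ρ → (-6,16,20)
river: ρ → (20,24,-2)
river: ρ → (-2,24,20)
river: ρ → (20,16,-6)
river: ρ → (-6,20,14)
closes: descent 1, river 12
min |a| on river = 2

2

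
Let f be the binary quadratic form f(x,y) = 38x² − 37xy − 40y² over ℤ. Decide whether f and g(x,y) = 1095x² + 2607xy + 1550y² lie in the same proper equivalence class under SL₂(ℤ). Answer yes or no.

D₁ = 7449, D₂ = 7449
river cycle of f (length 20): (-40, 37, 38), (38, 39, -39), (-39, 39, 38), (38, 37, -40), (-40, 43, 35), (35, 27, -48), (-48, 69, 14), (14, 71, -43), (-43, 15, 42), (42, 69, -16), … (10 more)
river cycle of g (length 20): (38, 39, -39), (-39, 39, 38), (38, 37, -40), (-40, 43, 35), (35, 27, -48), (-48, 69, 14), (14, 71, -43), (-43, 15, 42), (42, 69, -16), (-16, 59, 62), … (10 more)
cycles coincide ⇒ equivalent

yes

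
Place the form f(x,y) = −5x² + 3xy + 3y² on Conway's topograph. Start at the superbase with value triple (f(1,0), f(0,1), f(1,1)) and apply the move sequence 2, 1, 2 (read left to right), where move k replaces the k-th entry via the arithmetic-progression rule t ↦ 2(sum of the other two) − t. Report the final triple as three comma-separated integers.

start (-5,3,1) = (f(1,0),f(0,1),f(1,1))
replace slot 2: 2·((-5)+1) − 3 = -11 → (-5,-11,1)
replace slot 1: 2·((-11)+1) − (-5) = -15 → (-15,-11,1)
replace slot 2: 2·((-15)+1) − (-11) = -17 → (-15,-17,1)

-15,-17,1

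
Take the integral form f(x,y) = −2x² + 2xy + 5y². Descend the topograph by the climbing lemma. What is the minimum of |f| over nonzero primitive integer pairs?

descent: ρ → (5,-2,-2)
descent: ρ → (-2,6,1)  [lands on river]
river: ρ → (1,6,-2)
closes: descent 2, river 2
min |a| on river = 1

1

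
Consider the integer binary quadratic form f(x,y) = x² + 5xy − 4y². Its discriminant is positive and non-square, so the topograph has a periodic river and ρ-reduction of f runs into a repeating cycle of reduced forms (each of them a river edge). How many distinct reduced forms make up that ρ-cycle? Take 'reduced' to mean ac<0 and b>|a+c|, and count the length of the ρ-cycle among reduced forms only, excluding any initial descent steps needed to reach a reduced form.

D = 41, ⌊√D⌋ = 6
river: ρ → (-4,3,2)
river: ρ → (2,5,-2)
river: ρ → (-2,3,4)
river: ρ → (4,5,-1)
river: ρ → (-1,5,4)
river: ρ → (4,3,-2)
river: ρ → (-2,5,2)
river: ρ → (2,3,-4)
river: ρ → (-4,5,1)
river: ρ → (1,5,-4)
ρ-cycle length = 10 (tail of 0 descent steps not counted)

10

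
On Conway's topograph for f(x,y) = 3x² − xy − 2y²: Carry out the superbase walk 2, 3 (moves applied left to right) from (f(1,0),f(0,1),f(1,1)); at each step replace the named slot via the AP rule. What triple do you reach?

start (3,-2,0) = (f(1,0),f(0,1),f(1,1))
replace slot 2: 2·(3+0) − (-2) = 8 → (3,8,0)
replace slot 3: 2·(3+8) − 0 = 22 → (3,8,22)

3,8,22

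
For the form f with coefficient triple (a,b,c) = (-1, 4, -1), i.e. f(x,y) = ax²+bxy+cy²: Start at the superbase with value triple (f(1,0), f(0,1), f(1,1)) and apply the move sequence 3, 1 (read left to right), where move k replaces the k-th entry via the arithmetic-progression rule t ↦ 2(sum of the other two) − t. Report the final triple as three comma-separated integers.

start (-1,-1,2) = (f(1,0),f(0,1),f(1,1))
replace slot 3: 2·((-1)+(-1)) − 2 = -6 → (-1,-1,-6)
replace slot 1: 2·((-1)+(-6)) − (-1) = -13 → (-13,-1,-6)

-13,-1,-6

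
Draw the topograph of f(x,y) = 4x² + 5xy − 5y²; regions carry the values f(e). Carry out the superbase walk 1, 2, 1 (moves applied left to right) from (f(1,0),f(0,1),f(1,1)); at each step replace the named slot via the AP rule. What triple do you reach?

start (4,-5,4) = (f(1,0),f(0,1),f(1,1))
replace slot 1: 2·((-5)+4) − 4 = -6 → (-6,-5,4)
replace slot 2: 2·((-6)+4) − (-5) = 1 → (-6,1,4)
replace slot 1: 2·(1+4) − (-6) = 16 → (16,1,4)

16,1,4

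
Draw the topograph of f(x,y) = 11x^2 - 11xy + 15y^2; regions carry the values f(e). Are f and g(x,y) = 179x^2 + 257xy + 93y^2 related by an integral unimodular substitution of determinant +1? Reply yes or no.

D₁ = -539, D₂ = -539
f: translate: b→11 (≡-11 mod 22), so (11,-11,15)→(11,11,15)
f: reduced (well bottom): (11,11,15) with a≤c, −a<b≤a
g: translate: b→-101 (≡257 mod 358), so (179,257,93)→(179,-101,15)
g: flip: (179,-101,15)→(15,101,179)
g: translate: b→11 (≡101 mod 30), so (15,101,179)→(15,11,11)
g: flip: (15,11,11)→(11,-11,15)
g: translate: b→11 (≡-11 mod 22), so (11,-11,15)→(11,11,15)
g: reduced (well bottom): (11,11,15) with a≤c, −a<b≤a
reduced forms (11, 11, 15) vs (11, 11, 15) ⇒ equivalent

yes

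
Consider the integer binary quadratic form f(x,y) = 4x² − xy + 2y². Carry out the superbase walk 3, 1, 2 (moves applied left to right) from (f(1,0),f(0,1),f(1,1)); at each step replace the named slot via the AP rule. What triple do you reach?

start (4,2,5) = (f(1,0),f(0,1),f(1,1))
replace slot 3: 2·(4+2) − 5 = 7 → (4,2,7)
replace slot 1: 2·(2+7) − 4 = 14 → (14,2,7)
replace slot 2: 2·(14+7) − 2 = 40 → (14,40,7)

14,40,7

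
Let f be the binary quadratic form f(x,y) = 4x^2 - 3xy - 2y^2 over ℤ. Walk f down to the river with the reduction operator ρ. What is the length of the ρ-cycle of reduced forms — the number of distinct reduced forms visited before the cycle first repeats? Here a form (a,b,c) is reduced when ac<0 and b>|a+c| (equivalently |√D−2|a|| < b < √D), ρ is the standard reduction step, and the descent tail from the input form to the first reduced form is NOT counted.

D = 41, ⌊√D⌋ = 6
descent: ρ → (-2,3,4)  [lands on river]
river: ρ → (4,5,-1)
river: ρ → (-1,5,4)
river: ρ → (4,3,-2)
river: ρ → (-2,5,2)
river: ρ → (2,3,-4)
river: ρ → (-4,5,1)
river: ρ → (1,5,-4)
river: ρ → (-4,3,2)
river: ρ → (2,5,-2)
ρ-cycle length = 10 (tail of 1 descent step not counted)

10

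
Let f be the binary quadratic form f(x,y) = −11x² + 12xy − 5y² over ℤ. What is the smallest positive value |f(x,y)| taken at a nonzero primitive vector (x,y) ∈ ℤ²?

translate: b→10 (≡-12 mod 22), so (11,-12,5)→(11,10,4)
flip: (11,10,4)→(4,-10,11)
translate: b→-2 (≡-10 mod 8), so (4,-10,11)→(4,-2,5)
reduced (well bottom): (4,-2,5) with a≤c, −a<b≤a
well minimum |f| = |-4| = 4 (negative-definite)

4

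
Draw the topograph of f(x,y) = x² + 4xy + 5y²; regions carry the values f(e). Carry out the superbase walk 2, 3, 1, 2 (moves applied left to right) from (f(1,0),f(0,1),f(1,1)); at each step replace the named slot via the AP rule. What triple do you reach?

start (1,5,10) = (f(1,0),f(0,1),f(1,1))
replace slot 2: 2·(1+10) − 5 = 17 → (1,17,10)
replace slot 3: 2·(1+17) − 10 = 26 → (1,17,26)
replace slot 1: 2·(17+26) − 1 = 85 → (85,17,26)
replace slot 2: 2·(85+26) − 17 = 205 → (85,205,26)

85,205,26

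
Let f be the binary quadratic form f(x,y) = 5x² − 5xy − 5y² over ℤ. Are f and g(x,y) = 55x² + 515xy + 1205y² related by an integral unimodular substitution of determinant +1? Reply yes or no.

D₁ = 125, D₂ = 125
river cycle of f (length 2): (-5, 5, 5), (5, 5, -5)
river cycle of g (length 2): (5, 5, -5), (-5, 5, 5)
cycles coincide ⇒ equivalent

yes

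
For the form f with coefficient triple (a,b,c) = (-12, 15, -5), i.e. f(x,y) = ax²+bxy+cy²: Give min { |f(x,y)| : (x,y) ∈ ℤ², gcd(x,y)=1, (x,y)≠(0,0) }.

translate: b→9 (≡-15 mod 24), so (12,-15,5)→(12,9,2)
flip: (12,9,2)→(2,-9,12)
translate: b→-1 (≡-9 mod 4), so (2,-9,12)→(2,-1,2)
flip: (2,-1,2)→(2,1,2)
reduced (well bottom): (2,1,2) with a≤c, −a<b≤a
well minimum |f| = |-2| = 2 (negative-definite)

2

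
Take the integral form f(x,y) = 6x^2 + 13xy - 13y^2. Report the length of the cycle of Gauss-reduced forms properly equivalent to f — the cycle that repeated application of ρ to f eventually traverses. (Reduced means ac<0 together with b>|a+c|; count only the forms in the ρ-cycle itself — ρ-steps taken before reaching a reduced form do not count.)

D = 481, ⌊√D⌋ = 21
river: ρ → (-13,13,6)
river: ρ → (6,11,-15)
river: ρ → (-15,19,2)
river: ρ → (2,21,-5)
river: ρ → (-5,19,6)
river: ρ → (6,17,-8)
river: ρ → (-8,15,8)
river: ρ → (8,17,-6)
river: ρ → (-6,19,5)
river: ρ → (5,21,-2)
river: ρ → (-2,19,15)
river: ρ → (15,11,-6)
river: ρ → (-6,13,13)
river: ρ → (13,13,-6)
river: ρ → (-6,11,15)
river: ρ → (15,19,-2)
river: ρ → (-2,21,5)
river: ρ → (5,19,-6)
river: ρ → (-6,17,8)
river: ρ → (8,15,-8)
river: ρ → (-8,17,6)
river: ρ → (6,19,-5)
river: ρ → (-5,21,2)
river: ρ → (2,19,-15)
river: ρ → (-15,11,6)
river: ρ → (6,13,-13)
ρ-cycle length = 26 (tail of 0 descent steps not counted)

26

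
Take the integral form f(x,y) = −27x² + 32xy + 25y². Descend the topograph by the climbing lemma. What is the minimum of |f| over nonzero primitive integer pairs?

river: ρ → (25,18,-34)
river: ρ → (-34,50,9)
river: ρ → (9,58,-10)
river: ρ → (-10,42,49)
river: ρ → (49,56,-3)
river: ρ → (-3,58,30)
river: ρ → (30,2,-31)
river: ρ → (-31,60,1)
river: ρ → (1,60,-31)
river: ρ → (-31,2,30)
river: ρ → (30,58,-3)
river: ρ → (-3,56,49)
river: ρ → (49,42,-10)
river: ρ → (-10,58,9)
river: ρ → (9,50,-34)
river: ρ → (-34,18,25)
river: ρ → (25,32,-27)
river: ρ → (-27,22,30)
river: ρ → (30,38,-19)
river: ρ → (-19,38,30)
river: ρ → (30,22,-27)
river: ρ → (-27,32,25)
closes: descent 0, river 22
min |a| on river = 1

1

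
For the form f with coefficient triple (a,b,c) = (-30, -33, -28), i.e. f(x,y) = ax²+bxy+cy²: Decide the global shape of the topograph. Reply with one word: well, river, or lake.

D = b²−4ac = (-33)² − 4·(-30)·(-28) = -2271
D < 0 ⇒ definite ⇒ every region one sign ⇒ single well

well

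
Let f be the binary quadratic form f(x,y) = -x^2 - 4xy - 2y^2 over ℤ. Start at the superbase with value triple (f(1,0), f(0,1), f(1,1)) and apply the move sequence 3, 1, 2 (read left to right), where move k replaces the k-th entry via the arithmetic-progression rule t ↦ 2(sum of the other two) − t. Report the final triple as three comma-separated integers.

start (-1,-2,-7) = (f(1,0),f(0,1),f(1,1))
replace slot 3: 2·((-1)+(-2)) − (-7) = 1 → (-1,-2,1)
replace slot 1: 2·((-2)+1) − (-1) = -1 → (-1,-2,1)
replace slot 2: 2·((-1)+1) − (-2) = 2 → (-1,2,1)

-1,2,1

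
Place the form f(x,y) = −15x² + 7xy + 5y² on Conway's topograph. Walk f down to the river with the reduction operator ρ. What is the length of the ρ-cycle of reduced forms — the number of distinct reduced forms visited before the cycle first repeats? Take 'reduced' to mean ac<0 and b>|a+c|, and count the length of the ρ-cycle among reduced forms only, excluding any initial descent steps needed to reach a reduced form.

D = 349, ⌊√D⌋ = 18
descent: ρ → (5,13,-9)  [lands on river]
river: ρ → (-9,5,9)
river: ρ → (9,13,-5)
river: ρ → (-5,17,3)
river: ρ → (3,13,-15)
river: ρ → (-15,17,1)
river: ρ → (1,17,-15)
river: ρ → (-15,13,3)
river: ρ → (3,17,-5)
river: ρ → (-5,13,9)
river: ρ → (9,5,-9)
river: ρ → (-9,13,5)
river: ρ → (5,17,-3)
river: ρ → (-3,13,15)
river: ρ → (15,17,-1)
river: ρ → (-1,17,15)
river: ρ → (15,13,-3)
river: ρ → (-3,17,5)
ρ-cycle length = 18 (tail of 1 descent step not counted)

18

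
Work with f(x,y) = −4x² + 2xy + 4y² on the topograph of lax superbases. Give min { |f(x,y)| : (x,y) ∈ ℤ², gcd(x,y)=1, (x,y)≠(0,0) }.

river: ρ → (4,6,-2)
river: ρ → (-2,6,4)
river: ρ → (4,2,-4)
river: ρ → (-4,6,2)
river: ρ → (2,6,-4)
river: ρ → (-4,2,4)
closes: descent 0, river 6
min |a| on river = 2

2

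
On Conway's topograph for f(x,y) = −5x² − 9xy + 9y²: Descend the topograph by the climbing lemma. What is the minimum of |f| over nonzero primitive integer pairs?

descent: ρ → (9,9,-5)  [lands on river]
river: ρ → (-5,11,7)
river: ρ → (7,3,-9)
river: ρ → (-9,15,1)
river: ρ → (1,15,-9)
river: ρ → (-9,3,7)
river: ρ → (7,11,-5)
river: ρ → (-5,9,9)
closes: descent 1, river 8
min |a| on river = 1

1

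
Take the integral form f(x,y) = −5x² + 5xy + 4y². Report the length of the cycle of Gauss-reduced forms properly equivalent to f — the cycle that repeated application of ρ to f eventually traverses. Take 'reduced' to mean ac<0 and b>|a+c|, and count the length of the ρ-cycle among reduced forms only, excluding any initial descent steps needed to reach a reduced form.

D = 105, ⌊√D⌋ = 10
river: ρ → (4,3,-6)
river: ρ → (-6,9,1)
river: ρ → (1,9,-6)
river: ρ → (-6,3,4)
river: ρ → (4,5,-5)
river: ρ → (-5,5,4)
ρ-cycle length = 6 (tail of 0 descent steps not counted)

6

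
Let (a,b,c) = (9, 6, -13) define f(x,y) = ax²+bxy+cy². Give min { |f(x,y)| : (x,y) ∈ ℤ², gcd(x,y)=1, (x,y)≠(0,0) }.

river: ρ → (-13,20,2)
river: ρ → (2,20,-13)
river: ρ → (-13,6,9)
river: ρ → (9,12,-10)
river: ρ → (-10,8,11)
river: ρ → (11,14,-7)
river: ρ → (-7,14,11)
river: ρ → (11,8,-10)
river: ρ → (-10,12,9)
river: ρ → (9,6,-13)
closes: descent 0, river 10
min |a| on river = 2

2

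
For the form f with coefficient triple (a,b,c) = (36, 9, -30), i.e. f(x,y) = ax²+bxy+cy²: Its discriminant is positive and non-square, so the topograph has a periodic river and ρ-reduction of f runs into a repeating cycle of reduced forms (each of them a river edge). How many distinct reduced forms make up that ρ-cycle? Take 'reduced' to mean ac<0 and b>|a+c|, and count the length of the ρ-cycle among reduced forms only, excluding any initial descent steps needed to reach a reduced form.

D = 4401, ⌊√D⌋ = 66
river: ρ → (-30,51,15)
river: ρ → (15,39,-48)
river: ρ → (-48,57,6)
river: ρ → (6,63,-18)
river: ρ → (-18,45,33)
river: ρ → (33,21,-30)
river: ρ → (-30,39,24)
river: ρ → (24,57,-12)
river: ρ → (-12,63,9)
river: ρ → (9,63,-12)
river: ρ → (-12,57,24)
river: ρ → (24,39,-30)
river: ρ → (-30,21,33)
river: ρ → (33,45,-18)
river: ρ → (-18,63,6)
river: ρ → (6,57,-48)
river: ρ → (-48,39,15)
river: ρ → (15,51,-30)
river: ρ → (-30,9,36)
river: ρ → (36,63,-3)
river: ρ → (-3,63,36)
river: ρ → (36,9,-30)
ρ-cycle length = 22 (tail of 0 descent steps not counted)

22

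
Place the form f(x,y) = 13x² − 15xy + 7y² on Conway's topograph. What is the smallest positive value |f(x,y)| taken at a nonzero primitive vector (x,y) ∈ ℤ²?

translate: b→11 (≡-15 mod 26), so (13,-15,7)→(13,11,5)
flip: (13,11,5)→(5,-11,13)
translate: b→-1 (≡-11 mod 10), so (5,-11,13)→(5,-1,7)
reduced (well bottom): (5,-1,7) with a≤c, −a<b≤a
well minimum = a = 5

5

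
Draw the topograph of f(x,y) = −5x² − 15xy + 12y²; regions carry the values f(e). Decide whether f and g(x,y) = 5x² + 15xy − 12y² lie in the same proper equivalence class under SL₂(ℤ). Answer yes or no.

D₁ = 465, D₂ = 465
river cycle of f (length 10): (12, 15, -5), (-5, 15, 12), (12, 9, -8), (-8, 7, 13), (13, 19, -2), (-2, 21, 3), (3, 21, -2), (-2, 19, 13), (13, 7, -8), (-8, 9, 12)
river cycle of g (length 10): (-12, 9, 8), (8, 7, -13), (-13, 19, 2), (2, 21, -3), (-3, 21, 2), (2, 19, -13), (-13, 7, 8), (8, 9, -12), (-12, 15, 5), (5, 15, -12)
cycles differ ⇒ inequivalent

no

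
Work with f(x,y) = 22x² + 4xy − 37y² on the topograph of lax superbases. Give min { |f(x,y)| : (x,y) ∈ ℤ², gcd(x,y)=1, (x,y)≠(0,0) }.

descent: ρ → (-37,-4,22)
descent: ρ → (22,48,-11)  [lands on river]
river: ρ → (-11,40,38)
river: ρ → (38,36,-13)
river: ρ → (-13,42,29)
river: ρ → (29,16,-26)
river: ρ → (-26,36,19)
river: ρ → (19,40,-22)
river: ρ → (-22,48,11)
river: ρ → (11,40,-38)
river: ρ → (-38,36,13)
river: ρ → (13,42,-29)
river: ρ → (-29,16,26)
river: ρ → (26,36,-19)
river: ρ → (-19,40,22)
closes: descent 2, river 14
min |a| on river = 11

11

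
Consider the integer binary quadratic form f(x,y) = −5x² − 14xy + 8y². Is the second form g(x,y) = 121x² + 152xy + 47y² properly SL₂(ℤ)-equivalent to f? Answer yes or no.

D₁ = 356, D₂ = 356
river cycle of f (length 10): (8, 14, -5), (-5, 16, 5), (5, 14, -8), (-8, 18, 1), (1, 18, -8), (-8, 14, 5), (5, 16, -5), (-5, 14, 8), (8, 18, -1), (-1, 18, 8)
river cycle of g (length 10): (5, 14, -8), (-8, 18, 1), (1, 18, -8), (-8, 14, 5), (5, 16, -5), (-5, 14, 8), (8, 18, -1), (-1, 18, 8), (8, 14, -5), (-5, 16, 5)
cycles coincide ⇒ equivalent

yes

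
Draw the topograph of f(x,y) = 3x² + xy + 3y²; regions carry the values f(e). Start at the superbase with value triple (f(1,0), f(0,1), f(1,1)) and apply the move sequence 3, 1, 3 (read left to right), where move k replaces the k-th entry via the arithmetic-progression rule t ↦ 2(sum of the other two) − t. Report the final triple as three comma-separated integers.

start (3,3,7) = (f(1,0),f(0,1),f(1,1))
replace slot 3: 2·(3+3) − 7 = 5 → (3,3,5)
replace slot 1: 2·(3+5) − 3 = 13 → (13,3,5)
replace slot 3: 2·(13+3) − 5 = 27 → (13,3,27)

13,3,27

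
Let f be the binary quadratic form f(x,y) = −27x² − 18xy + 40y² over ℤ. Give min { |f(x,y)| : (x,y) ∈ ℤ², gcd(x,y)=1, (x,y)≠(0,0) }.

descent: ρ → (40,18,-27)  [lands on river]
river: ρ → (-27,36,31)
river: ρ → (31,26,-32)
river: ρ → (-32,38,25)
river: ρ → (25,62,-8)
river: ρ → (-8,66,9)
river: ρ → (9,60,-29)
river: ρ → (-29,56,13)
river: ρ → (13,48,-45)
river: ρ → (-45,42,16)
river: ρ → (16,54,-27)
river: ρ → (-27,54,16)
river: ρ → (16,42,-45)
river: ρ → (-45,48,13)
river: ρ → (13,56,-29)
river: ρ → (-29,60,9)
river: ρ → (9,66,-8)
river: ρ → (-8,62,25)
river: ρ → (25,38,-32)
river: ρ → (-32,26,31)
river: ρ → (31,36,-27)
river: ρ → (-27,18,40)
river: ρ → (40,62,-5)
river: ρ → (-5,68,1)
river: ρ → (1,68,-5)
river: ρ → (-5,62,40)
closes: descent 1, river 26
min |a| on river = 1

1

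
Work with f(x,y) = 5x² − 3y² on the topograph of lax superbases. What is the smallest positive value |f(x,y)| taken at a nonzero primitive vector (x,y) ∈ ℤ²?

descent: ρ → (-3,6,2)  [lands on river]
river: ρ → (2,6,-3)
closes: descent 1, river 2
min |a| on river = 2

2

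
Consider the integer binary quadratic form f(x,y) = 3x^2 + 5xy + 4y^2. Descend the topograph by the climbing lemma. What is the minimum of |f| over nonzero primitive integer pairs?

translate: b→-1 (≡5 mod 6), so (3,5,4)→(3,-1,2)
flip: (3,-1,2)→(2,1,3)
reduced (well bottom): (2,1,3) with a≤c, −a<b≤a
well minimum = a = 2

2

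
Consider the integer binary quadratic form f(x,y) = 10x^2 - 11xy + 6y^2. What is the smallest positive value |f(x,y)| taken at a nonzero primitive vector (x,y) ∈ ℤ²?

translate: b→9 (≡-11 mod 20), so (10,-11,6)→(10,9,5)
flip: (10,9,5)→(5,-9,10)
translate: b→1 (≡-9 mod 10), so (5,-9,10)→(5,1,6)
reduced (well bottom): (5,1,6) with a≤c, −a<b≤a
well minimum = a = 5

5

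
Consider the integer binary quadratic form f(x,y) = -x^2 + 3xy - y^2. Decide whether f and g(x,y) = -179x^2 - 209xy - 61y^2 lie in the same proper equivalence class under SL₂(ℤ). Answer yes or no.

D₁ = 5, D₂ = 5
river cycle of f (length 2): (-1, 1, 1), (1, 1, -1)
river cycle of g (length 2): (-1, 1, 1), (1, 1, -1)
cycles coincide ⇒ equivalent

yes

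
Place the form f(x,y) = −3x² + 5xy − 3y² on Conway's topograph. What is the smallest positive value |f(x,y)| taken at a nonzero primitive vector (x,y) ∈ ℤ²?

translate: b→1 (≡-5 mod 6), so (3,-5,3)→(3,1,1)
flip: (3,1,1)→(1,-1,3)
translate: b→1 (≡-1 mod 2), so (1,-1,3)→(1,1,3)
reduced (well bottom): (1,1,3) with a≤c, −a<b≤a
well minimum |f| = |-1| = 1 (negative-definite)

1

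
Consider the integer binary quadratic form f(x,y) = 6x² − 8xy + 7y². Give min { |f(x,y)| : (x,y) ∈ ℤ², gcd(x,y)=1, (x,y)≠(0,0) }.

translate: b→4 (≡-8 mod 12), so (6,-8,7)→(6,4,5)
flip: (6,4,5)→(5,-4,6)
reduced (well bottom): (5,-4,6) with a≤c, −a<b≤a
well minimum = a = 5

5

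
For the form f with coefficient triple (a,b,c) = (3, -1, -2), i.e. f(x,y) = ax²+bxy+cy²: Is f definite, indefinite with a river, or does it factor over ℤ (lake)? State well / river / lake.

D = b²−4ac = (-1)² − 4·3·(-2) = 25
D = 5² is a perfect square ⇒ form factors over ℤ ⇒ lakes

lake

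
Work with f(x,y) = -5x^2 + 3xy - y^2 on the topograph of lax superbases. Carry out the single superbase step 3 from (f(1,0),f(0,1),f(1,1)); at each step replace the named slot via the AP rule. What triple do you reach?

start (-5,-1,-3) = (f(1,0),f(0,1),f(1,1))
replace slot 3: 2·((-5)+(-1)) − (-3) = -9 → (-5,-1,-9)

-5,-1,-9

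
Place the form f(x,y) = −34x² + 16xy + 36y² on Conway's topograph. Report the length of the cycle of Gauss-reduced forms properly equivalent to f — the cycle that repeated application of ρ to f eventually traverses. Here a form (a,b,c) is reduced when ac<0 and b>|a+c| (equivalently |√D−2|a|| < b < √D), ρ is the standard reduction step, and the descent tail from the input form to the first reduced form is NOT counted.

D = 5152, ⌊√D⌋ = 71
river: ρ → (36,56,-14)
river: ρ → (-14,56,36)
river: ρ → (36,16,-34)
river: ρ → (-34,52,18)
river: ρ → (18,56,-28)
river: ρ → (-28,56,18)
river: ρ → (18,52,-34)
river: ρ → (-34,16,36)
ρ-cycle length = 8 (tail of 0 descent steps not counted)

8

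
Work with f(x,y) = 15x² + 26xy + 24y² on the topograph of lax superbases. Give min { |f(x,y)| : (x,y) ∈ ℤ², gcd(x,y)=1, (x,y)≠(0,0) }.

translate: b→-4 (≡26 mod 30), so (15,26,24)→(15,-4,13)
flip: (15,-4,13)→(13,4,15)
reduced (well bottom): (13,4,15) with a≤c, −a<b≤a
well minimum = a = 13

13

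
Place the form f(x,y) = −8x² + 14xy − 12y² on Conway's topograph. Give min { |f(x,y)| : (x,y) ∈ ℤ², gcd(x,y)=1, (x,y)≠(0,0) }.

translate: b→2 (≡-14 mod 16), so (8,-14,12)→(8,2,6)
flip: (8,2,6)→(6,-2,8)
reduced (well bottom): (6,-2,8) with a≤c, −a<b≤a
well minimum |f| = |-6| = 6 (negative-definite)

6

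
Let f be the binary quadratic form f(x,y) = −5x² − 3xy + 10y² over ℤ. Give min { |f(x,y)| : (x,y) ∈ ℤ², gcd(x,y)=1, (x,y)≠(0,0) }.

descent: ρ → (10,3,-5)
descent: ρ → (-5,7,8)  [lands on river]
river: ρ → (8,9,-4)
river: ρ → (-4,7,10)
river: ρ → (10,13,-1)
river: ρ → (-1,13,10)
river: ρ → (10,7,-4)
river: ρ → (-4,9,8)
river: ρ → (8,7,-5)
river: ρ → (-5,13,2)
river: ρ → (2,11,-11)
river: ρ → (-11,11,2)
river: ρ → (2,13,-5)
closes: descent 2, river 12
min |a| on river = 1

1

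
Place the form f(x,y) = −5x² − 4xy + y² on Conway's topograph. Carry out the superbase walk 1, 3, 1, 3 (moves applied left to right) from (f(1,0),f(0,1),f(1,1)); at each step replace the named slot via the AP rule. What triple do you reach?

start (-5,1,-8) = (f(1,0),f(0,1),f(1,1))
replace slot 1: 2·(1+(-8)) − (-5) = -9 → (-9,1,-8)
replace slot 3: 2·((-9)+1) − (-8) = -8 → (-9,1,-8)
replace slot 1: 2·(1+(-8)) − (-9) = -5 → (-5,1,-8)
replace slot 3: 2·((-5)+1) − (-8) = 0 → (-5,1,0)

-5,1,0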